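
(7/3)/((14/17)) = 17/6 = 2.83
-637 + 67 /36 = -22865 /36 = -635.14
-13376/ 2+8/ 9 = -60184/ 9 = -6687.11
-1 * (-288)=288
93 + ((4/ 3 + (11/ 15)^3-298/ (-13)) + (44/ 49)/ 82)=10371278602/ 88144875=117.66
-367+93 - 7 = -281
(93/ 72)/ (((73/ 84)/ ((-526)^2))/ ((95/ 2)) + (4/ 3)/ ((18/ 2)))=12833270415/ 1471916977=8.72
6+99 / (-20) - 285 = -5679 / 20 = -283.95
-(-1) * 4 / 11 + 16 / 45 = 356 / 495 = 0.72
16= 16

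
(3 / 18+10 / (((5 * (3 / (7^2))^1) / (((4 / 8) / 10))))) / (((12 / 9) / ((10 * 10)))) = 135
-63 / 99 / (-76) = 7 / 836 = 0.01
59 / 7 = 8.43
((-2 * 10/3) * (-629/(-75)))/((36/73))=-113.38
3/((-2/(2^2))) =-6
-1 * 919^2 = -844561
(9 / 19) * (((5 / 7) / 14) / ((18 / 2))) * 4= 10 / 931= 0.01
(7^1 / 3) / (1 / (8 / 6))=28 / 9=3.11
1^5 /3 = 1 /3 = 0.33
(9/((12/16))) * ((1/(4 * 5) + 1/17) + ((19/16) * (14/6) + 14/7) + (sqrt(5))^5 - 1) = 717.38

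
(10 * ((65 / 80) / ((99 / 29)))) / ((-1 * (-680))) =377 / 107712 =0.00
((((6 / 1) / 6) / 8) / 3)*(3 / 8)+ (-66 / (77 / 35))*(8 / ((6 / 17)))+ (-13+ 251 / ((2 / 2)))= -28287 / 64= -441.98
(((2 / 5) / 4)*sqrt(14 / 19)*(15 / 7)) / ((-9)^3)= -sqrt(266) / 64638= -0.00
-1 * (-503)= 503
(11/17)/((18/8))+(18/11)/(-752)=0.29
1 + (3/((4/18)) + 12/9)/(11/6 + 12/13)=1372/215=6.38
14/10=7/5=1.40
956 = 956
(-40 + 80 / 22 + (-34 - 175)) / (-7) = 2699 / 77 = 35.05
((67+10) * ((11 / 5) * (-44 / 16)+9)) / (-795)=-4543 / 15900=-0.29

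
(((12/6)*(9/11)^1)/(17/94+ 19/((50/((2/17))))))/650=14382/1288573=0.01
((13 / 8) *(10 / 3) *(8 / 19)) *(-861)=-37310 / 19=-1963.68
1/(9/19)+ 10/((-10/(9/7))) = 52/63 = 0.83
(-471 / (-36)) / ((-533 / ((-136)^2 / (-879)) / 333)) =26860816 / 156169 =172.00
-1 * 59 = -59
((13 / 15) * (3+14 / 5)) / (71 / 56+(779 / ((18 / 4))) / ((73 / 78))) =1541176 / 57099925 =0.03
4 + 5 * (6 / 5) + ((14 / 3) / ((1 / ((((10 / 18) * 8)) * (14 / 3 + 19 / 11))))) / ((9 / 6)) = 263050 / 2673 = 98.41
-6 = -6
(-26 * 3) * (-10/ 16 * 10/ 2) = 975/ 4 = 243.75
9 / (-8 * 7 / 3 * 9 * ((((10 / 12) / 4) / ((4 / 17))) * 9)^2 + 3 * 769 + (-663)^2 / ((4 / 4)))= 384 / 18398201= 0.00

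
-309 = -309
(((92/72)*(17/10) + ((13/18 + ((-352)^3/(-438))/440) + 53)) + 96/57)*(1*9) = 70875311/27740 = 2554.99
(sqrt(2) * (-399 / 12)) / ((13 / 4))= -14.47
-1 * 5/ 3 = -5/ 3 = -1.67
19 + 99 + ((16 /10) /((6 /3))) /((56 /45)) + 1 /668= 554781 /4676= 118.64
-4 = -4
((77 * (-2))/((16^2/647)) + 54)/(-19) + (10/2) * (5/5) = 55067/2432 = 22.64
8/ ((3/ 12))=32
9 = 9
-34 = -34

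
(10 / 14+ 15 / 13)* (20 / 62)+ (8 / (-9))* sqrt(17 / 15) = 1700 / 2821 - 8* sqrt(255) / 135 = -0.34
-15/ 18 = -5/ 6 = -0.83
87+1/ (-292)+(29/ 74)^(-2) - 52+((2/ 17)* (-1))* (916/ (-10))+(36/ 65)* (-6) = 13285984947/ 271357060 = 48.96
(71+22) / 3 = 31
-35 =-35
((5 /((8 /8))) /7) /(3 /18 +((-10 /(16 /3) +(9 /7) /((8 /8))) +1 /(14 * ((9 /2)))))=-72 /41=-1.76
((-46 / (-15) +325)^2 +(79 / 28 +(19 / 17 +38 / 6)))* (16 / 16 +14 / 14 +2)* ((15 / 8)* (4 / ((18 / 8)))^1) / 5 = 23056061782 / 80325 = 287034.69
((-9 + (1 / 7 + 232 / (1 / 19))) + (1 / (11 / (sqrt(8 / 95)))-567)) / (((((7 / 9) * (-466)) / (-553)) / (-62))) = -591249825 / 1631-44082 * sqrt(190) / 243485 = -362510.05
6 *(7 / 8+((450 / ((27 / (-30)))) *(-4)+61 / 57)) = 912887 / 76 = 12011.67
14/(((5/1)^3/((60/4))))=42/25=1.68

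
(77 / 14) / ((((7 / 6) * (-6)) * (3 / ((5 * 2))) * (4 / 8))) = -110 / 21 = -5.24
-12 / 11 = -1.09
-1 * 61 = -61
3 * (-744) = -2232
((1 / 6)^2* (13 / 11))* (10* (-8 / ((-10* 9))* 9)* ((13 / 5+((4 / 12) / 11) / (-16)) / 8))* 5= 0.43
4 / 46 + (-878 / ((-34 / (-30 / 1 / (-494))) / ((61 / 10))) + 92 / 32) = 9679459 / 772616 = 12.53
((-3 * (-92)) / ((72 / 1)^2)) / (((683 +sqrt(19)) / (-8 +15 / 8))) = -769741 / 1612120320 +1127 * sqrt(19) / 1612120320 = -0.00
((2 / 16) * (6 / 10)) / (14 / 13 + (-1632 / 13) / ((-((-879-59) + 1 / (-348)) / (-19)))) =2546115 / 122885872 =0.02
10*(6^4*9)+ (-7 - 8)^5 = -642735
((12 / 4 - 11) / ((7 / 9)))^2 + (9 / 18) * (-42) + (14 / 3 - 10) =11681 / 147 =79.46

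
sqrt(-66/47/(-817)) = sqrt(2534334)/38399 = 0.04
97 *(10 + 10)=1940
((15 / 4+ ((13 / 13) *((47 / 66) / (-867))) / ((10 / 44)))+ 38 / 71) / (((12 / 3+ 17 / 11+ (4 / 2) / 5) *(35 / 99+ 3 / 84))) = 13394235239 / 7239780327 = 1.85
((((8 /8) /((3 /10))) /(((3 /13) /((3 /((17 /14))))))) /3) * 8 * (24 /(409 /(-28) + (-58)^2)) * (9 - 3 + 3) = 6.14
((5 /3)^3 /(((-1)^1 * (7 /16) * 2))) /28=-250 /1323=-0.19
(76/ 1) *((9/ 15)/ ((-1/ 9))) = -2052/ 5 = -410.40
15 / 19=0.79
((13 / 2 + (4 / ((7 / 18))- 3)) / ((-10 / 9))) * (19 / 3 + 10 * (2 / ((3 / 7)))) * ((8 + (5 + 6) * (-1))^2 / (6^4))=-10229 / 2240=-4.57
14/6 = 7/3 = 2.33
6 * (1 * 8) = 48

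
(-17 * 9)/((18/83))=-1411/2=-705.50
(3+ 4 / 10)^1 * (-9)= -30.60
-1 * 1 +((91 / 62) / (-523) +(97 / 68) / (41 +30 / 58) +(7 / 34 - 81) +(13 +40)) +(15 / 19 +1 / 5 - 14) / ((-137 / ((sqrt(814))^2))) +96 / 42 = 50.83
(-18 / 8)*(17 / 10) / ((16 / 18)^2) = -12393 / 2560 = -4.84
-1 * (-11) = 11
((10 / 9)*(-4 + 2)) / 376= -5 / 846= -0.01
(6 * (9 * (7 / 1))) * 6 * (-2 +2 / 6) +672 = -3108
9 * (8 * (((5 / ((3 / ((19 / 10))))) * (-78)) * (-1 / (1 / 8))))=142272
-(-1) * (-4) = -4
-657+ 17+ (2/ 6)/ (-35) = -67201/ 105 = -640.01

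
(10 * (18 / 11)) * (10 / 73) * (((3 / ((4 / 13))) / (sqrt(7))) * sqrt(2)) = 17550 * sqrt(14) / 5621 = 11.68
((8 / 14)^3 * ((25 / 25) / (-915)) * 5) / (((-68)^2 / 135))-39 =-235823313 / 6046747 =-39.00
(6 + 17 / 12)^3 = 704969 / 1728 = 407.97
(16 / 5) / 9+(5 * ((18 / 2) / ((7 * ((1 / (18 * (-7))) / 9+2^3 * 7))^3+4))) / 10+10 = 119335230591252194 / 11523788278678755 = 10.36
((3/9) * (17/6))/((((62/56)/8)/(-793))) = -1509872/279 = -5411.73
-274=-274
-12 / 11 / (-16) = 3 / 44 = 0.07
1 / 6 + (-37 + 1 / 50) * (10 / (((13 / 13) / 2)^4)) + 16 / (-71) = -12602909 / 2130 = -5916.86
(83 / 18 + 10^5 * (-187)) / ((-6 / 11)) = 3702599087 / 108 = 34283324.88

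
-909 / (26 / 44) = -19998 / 13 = -1538.31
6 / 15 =2 / 5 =0.40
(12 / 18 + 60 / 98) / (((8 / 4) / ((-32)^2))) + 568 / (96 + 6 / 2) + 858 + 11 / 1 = 7419799 / 4851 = 1529.54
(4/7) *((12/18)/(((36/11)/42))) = 44/9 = 4.89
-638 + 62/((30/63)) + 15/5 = -2524/5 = -504.80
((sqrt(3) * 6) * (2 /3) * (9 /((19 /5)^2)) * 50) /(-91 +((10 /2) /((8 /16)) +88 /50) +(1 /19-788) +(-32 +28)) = -187500 * sqrt(3) /1310411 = -0.25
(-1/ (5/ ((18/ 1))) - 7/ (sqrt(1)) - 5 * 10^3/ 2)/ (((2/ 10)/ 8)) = -100424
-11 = -11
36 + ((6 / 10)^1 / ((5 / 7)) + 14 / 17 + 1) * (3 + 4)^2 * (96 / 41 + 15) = 40065048 / 17425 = 2299.29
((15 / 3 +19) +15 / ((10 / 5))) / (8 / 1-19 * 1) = -63 / 22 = -2.86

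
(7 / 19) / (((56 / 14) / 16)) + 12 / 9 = 160 / 57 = 2.81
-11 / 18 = -0.61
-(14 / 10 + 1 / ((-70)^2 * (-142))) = -974119 / 695800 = -1.40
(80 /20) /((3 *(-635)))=-4 /1905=-0.00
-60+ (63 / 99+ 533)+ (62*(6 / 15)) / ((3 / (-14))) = 59054 / 165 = 357.90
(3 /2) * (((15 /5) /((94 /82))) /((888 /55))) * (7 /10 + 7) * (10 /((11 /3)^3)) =116235 /306064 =0.38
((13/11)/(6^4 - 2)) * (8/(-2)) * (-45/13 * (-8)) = -720/7117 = -0.10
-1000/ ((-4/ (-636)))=-159000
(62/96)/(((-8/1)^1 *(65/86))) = -1333/12480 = -0.11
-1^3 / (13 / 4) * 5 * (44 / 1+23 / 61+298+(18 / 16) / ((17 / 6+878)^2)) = -2333374546382 / 4429892285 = -526.73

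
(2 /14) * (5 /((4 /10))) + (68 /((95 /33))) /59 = 171541 /78470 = 2.19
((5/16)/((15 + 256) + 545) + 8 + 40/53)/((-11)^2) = 6058249/83728128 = 0.07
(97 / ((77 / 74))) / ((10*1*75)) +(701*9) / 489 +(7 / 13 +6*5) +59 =6275530216 / 61186125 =102.56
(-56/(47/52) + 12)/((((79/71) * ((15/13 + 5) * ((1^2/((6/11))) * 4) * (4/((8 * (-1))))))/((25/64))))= 8127015/10455808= 0.78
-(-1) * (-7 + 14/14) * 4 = -24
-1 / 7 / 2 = -1 / 14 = -0.07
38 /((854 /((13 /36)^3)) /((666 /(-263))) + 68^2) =-1544491 /103144024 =-0.01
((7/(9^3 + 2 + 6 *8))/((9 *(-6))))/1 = -7/42066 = -0.00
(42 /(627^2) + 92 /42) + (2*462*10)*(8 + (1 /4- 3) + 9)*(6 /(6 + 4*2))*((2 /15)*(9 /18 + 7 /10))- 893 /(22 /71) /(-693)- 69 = 246739730129 /27519030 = 8966.15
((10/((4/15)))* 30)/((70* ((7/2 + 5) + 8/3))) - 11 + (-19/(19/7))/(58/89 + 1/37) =-20832659/1048215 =-19.87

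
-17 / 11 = -1.55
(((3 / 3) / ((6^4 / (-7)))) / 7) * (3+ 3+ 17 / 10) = -77 / 12960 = -0.01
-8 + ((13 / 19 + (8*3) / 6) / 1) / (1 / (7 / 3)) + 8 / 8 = 3.93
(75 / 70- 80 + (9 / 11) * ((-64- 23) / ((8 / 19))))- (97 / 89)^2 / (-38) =-22987178769 / 92707384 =-247.95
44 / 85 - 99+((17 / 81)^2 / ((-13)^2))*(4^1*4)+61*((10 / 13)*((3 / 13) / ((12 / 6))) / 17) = -9251430524 / 94248765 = -98.16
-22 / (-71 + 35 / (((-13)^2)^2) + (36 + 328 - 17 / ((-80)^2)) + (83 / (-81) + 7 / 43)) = -14006497190400 / 185991428503429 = -0.08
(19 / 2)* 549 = 10431 / 2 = 5215.50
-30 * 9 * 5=-1350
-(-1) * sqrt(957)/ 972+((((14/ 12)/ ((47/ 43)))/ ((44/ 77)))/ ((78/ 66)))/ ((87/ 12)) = sqrt(957)/ 972+23177/ 106314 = 0.25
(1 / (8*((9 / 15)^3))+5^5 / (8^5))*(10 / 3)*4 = 2981875 / 331776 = 8.99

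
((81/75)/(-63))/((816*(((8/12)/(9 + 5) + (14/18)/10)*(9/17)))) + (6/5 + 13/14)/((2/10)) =10.64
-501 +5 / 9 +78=-3802 / 9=-422.44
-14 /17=-0.82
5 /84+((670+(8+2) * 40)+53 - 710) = 413.06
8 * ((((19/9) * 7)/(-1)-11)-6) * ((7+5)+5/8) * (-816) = 7856992/3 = 2618997.33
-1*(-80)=80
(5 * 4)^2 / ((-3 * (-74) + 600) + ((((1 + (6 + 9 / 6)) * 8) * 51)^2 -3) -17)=0.00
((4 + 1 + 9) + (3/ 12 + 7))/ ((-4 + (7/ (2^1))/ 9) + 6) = 765/ 86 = 8.90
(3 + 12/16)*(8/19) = 30/19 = 1.58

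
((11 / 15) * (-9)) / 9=-11 / 15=-0.73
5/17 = 0.29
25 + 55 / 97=2480 / 97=25.57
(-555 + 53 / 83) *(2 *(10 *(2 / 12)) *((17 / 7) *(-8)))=62576320 / 1743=35901.50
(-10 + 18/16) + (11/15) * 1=-977/120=-8.14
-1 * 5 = -5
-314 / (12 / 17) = -2669 / 6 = -444.83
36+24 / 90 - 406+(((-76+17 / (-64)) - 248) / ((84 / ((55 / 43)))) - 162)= -206768577 / 385280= -536.67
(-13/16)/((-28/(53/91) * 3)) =53/9408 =0.01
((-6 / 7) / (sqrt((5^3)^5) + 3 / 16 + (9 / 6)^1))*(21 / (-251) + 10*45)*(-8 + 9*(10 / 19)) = -18148142016 / 260804687475663793 + 840191760000000*sqrt(5) / 260804687475663793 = 0.01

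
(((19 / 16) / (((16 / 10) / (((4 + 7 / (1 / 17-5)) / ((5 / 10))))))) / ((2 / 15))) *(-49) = -721525 / 512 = -1409.23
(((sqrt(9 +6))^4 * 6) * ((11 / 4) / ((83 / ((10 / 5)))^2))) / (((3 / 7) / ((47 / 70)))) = 23265 / 6889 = 3.38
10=10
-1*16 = -16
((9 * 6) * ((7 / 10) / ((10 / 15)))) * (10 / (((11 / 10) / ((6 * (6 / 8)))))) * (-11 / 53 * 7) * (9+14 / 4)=-4465125 / 106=-42123.82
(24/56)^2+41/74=2675/3626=0.74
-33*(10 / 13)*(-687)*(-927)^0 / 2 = 113355 / 13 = 8719.62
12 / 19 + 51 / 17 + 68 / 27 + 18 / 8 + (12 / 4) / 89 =1540249 / 182628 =8.43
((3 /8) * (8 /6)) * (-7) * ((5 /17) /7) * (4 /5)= -2 /17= -0.12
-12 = -12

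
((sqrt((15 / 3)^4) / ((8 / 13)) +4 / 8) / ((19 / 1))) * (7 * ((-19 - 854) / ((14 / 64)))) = -1148868 / 19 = -60466.74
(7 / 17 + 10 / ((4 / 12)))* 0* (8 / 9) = 0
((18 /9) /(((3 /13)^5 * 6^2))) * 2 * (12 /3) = 1485172 /2187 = 679.09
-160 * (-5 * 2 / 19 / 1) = 1600 / 19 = 84.21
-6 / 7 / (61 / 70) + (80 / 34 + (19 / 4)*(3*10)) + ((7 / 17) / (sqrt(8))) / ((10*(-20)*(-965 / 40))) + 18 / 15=7*sqrt(2) / 328100 + 1504369 / 10370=145.07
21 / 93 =7 / 31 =0.23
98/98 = 1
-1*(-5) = 5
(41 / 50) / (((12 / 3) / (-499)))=-20459 / 200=-102.30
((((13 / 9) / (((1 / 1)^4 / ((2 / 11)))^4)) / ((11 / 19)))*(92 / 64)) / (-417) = -5681 / 604424403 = -0.00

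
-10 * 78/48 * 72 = -1170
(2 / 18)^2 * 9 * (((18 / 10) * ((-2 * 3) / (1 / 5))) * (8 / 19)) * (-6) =288 / 19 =15.16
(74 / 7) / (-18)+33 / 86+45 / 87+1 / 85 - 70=-930529723 / 13355370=-69.67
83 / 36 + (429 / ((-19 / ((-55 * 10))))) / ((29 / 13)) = 110470333 / 19836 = 5569.18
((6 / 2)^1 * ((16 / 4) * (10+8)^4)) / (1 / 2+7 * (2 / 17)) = 4758912 / 5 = 951782.40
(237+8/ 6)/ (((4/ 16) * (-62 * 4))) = -715/ 186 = -3.84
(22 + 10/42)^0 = 1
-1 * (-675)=675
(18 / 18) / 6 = 1 / 6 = 0.17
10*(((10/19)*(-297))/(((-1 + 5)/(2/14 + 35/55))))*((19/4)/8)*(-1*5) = 50625/56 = 904.02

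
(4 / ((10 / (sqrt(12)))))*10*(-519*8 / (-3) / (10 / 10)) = 11072*sqrt(3) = 19177.27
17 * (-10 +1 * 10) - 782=-782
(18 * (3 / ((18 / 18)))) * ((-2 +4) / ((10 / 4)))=216 / 5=43.20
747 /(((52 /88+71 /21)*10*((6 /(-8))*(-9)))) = 25564 /9175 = 2.79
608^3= 224755712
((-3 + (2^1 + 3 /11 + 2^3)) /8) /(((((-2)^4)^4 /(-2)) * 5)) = -1 /180224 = -0.00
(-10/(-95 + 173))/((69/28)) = -140/2691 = -0.05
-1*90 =-90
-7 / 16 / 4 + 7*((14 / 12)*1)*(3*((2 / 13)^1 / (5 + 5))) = 1113 / 4160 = 0.27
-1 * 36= -36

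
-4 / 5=-0.80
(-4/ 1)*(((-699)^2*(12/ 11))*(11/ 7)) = -23452848/ 7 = -3350406.86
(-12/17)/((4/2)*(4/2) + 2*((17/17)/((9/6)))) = -9/68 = -0.13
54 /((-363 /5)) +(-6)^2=4266 /121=35.26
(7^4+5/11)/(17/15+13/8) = 3169920/3641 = 870.62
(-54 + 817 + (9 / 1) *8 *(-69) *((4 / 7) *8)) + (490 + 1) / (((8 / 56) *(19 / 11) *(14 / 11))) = -5422253 / 266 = -20384.41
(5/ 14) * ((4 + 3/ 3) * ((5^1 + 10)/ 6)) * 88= 2750/ 7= 392.86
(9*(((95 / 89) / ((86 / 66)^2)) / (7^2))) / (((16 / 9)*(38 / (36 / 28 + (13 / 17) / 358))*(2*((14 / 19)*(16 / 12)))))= 1379282233725 / 1231178398026752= 0.00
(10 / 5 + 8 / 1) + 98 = 108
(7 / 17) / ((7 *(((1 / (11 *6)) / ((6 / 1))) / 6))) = 2376 / 17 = 139.76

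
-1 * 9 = -9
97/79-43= -3300/79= -41.77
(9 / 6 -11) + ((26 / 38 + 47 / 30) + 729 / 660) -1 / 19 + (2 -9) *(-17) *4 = 469.80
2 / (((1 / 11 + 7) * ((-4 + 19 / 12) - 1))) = -44 / 533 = -0.08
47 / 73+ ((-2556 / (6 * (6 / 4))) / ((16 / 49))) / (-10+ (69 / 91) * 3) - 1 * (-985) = 225440021 / 205276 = 1098.23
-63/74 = -0.85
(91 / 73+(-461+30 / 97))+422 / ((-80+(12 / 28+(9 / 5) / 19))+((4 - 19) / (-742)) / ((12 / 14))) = -464.76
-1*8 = -8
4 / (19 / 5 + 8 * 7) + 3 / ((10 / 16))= 7276 / 1495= 4.87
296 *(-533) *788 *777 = -96597559968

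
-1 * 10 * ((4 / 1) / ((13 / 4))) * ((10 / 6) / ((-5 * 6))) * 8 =640 / 117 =5.47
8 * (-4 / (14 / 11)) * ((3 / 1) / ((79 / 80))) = -42240 / 553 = -76.38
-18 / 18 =-1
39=39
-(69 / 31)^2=-4761 / 961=-4.95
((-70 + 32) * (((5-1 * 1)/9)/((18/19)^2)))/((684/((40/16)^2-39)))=47291/52488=0.90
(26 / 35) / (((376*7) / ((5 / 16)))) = 13 / 147392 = 0.00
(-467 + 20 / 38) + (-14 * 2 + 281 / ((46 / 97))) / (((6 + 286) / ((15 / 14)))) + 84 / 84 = -1655695347 / 3572912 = -463.40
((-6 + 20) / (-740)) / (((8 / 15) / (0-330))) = 3465 / 296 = 11.71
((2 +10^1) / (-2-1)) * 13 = -52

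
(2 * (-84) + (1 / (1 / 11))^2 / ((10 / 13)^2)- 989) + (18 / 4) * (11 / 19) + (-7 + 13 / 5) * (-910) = 5802781 / 1900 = 3054.10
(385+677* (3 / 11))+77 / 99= 570.41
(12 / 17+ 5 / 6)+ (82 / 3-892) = -88039 / 102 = -863.13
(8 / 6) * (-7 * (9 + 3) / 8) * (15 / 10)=-21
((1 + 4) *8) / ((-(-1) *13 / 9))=360 / 13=27.69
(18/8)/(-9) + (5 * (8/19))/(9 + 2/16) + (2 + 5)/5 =38301/27740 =1.38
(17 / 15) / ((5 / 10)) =34 / 15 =2.27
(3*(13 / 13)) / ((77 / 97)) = 291 / 77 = 3.78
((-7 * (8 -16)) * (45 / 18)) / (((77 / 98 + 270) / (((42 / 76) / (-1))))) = -0.29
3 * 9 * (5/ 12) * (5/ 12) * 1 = 75/ 16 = 4.69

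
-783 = -783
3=3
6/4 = 1.50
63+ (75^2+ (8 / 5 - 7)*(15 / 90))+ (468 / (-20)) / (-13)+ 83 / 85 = 967279 / 170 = 5689.88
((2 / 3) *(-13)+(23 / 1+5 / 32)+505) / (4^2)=49871 / 1536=32.47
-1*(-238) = 238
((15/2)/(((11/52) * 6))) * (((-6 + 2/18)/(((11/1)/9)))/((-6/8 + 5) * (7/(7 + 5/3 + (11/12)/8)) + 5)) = -968045/285197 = -3.39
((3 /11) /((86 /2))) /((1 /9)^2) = 243 /473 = 0.51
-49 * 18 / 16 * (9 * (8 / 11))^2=-285768 / 121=-2361.72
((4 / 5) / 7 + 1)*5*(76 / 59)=2964 / 413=7.18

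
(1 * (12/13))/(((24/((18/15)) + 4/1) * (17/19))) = 0.04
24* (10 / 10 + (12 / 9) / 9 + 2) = 680 / 9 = 75.56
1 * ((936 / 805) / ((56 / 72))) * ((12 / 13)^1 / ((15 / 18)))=46656 / 28175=1.66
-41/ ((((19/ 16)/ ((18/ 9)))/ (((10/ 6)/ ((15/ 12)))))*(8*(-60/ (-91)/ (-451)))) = 6730724/ 855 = 7872.19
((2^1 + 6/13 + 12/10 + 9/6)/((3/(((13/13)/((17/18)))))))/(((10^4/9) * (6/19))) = 114741/22100000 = 0.01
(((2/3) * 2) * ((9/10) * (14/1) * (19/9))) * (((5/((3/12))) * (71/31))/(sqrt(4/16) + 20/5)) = 302176/837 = 361.02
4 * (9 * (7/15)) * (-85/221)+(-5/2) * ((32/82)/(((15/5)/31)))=-16.54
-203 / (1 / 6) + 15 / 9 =-3649 / 3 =-1216.33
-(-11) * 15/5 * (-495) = -16335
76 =76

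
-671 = -671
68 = 68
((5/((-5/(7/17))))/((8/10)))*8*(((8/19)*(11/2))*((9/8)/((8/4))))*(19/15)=-231/34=-6.79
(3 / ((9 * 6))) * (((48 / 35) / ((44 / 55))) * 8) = 16 / 21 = 0.76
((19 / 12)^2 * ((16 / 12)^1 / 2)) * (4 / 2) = 361 / 108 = 3.34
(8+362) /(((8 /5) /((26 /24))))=12025 /48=250.52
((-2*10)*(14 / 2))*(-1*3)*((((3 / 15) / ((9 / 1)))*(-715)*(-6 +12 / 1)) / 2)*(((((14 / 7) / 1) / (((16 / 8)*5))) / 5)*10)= -8008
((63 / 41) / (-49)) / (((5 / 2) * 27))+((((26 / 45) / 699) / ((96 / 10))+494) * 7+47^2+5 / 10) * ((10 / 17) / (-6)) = -6139666344881 / 11049764040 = -555.64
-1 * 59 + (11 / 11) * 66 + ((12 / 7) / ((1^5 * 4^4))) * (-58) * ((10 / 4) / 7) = 21517 / 3136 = 6.86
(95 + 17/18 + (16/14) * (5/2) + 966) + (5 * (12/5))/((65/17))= 8746429/8190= 1067.94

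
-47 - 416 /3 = -557 /3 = -185.67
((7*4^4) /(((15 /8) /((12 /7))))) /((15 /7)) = 57344 /75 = 764.59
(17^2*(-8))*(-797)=1842664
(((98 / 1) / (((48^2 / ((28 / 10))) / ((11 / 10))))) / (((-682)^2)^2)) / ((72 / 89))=30527 / 40782119948697600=0.00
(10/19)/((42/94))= 470/399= 1.18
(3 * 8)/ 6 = 4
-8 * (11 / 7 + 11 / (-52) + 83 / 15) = -75274 / 1365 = -55.15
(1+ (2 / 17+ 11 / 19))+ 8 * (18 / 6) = 8300 / 323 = 25.70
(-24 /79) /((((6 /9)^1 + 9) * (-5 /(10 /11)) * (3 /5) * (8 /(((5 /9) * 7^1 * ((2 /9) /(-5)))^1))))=-140 /680427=-0.00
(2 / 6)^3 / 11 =1 / 297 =0.00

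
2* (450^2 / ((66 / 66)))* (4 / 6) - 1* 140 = 269860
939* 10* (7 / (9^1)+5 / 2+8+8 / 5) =362767 / 3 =120922.33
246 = 246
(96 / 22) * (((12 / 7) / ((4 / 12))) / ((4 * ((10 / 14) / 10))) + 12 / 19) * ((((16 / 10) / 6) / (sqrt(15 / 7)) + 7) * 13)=98176 * sqrt(105) / 5225 + 1546272 / 209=7590.97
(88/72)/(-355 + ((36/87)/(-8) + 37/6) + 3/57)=-551/157260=-0.00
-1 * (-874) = 874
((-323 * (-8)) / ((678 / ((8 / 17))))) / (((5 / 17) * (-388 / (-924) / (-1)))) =-795872 / 54805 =-14.52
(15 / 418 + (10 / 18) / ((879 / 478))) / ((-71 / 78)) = -14529905 / 39130443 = -0.37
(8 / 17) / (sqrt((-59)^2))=8 / 1003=0.01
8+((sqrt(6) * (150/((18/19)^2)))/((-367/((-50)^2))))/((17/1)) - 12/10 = 34/5 - 11281250 * sqrt(6)/168453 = -157.24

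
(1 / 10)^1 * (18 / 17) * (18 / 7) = 162 / 595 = 0.27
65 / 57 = 1.14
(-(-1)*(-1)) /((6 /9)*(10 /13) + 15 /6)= -78 /235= -0.33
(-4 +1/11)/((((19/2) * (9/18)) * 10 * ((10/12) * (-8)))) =129/10450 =0.01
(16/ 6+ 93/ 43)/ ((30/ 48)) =7.73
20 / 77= 0.26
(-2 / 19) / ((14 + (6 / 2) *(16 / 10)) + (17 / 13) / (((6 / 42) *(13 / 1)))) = -1690 / 313139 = -0.01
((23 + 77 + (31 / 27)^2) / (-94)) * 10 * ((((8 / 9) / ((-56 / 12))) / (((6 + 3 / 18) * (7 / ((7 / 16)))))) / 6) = 0.00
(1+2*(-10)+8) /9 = -11 /9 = -1.22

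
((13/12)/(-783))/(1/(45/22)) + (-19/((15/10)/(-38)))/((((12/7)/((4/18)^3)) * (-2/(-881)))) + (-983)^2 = 967646.28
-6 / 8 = -3 / 4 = -0.75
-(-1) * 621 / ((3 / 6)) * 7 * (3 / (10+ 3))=26082 / 13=2006.31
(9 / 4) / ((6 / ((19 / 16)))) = 57 / 128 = 0.45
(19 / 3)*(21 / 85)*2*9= 2394 / 85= 28.16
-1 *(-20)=20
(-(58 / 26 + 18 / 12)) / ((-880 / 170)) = 1649 / 2288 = 0.72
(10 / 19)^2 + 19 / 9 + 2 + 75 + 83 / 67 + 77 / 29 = 525743810 / 6312807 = 83.28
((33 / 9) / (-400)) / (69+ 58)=-11 / 152400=-0.00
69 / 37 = 1.86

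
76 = 76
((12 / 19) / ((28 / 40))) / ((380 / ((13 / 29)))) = 78 / 73283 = 0.00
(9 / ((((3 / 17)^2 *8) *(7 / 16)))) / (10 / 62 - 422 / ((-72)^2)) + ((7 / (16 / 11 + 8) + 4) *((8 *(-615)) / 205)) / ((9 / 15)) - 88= 756.00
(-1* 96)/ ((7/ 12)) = -1152/ 7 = -164.57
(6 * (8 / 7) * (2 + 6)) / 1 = 384 / 7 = 54.86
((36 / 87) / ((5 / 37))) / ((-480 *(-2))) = 37 / 11600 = 0.00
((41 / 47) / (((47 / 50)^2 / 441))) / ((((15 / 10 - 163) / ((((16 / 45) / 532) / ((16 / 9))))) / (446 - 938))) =317709000 / 637161751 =0.50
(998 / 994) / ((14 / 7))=499 / 994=0.50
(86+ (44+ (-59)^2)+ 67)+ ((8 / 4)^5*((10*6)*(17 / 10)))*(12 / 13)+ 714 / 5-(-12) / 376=41754243 / 6110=6833.75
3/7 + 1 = 10/7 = 1.43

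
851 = 851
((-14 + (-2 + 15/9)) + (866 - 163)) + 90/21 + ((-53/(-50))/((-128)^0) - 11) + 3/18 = 358669/525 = 683.18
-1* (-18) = 18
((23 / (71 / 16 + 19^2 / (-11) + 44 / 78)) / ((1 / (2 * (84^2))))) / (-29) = 2227889664 / 5537057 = 402.36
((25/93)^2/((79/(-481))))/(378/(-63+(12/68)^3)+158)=-5168946250/1785714409809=-0.00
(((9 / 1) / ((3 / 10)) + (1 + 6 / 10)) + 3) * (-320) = -11072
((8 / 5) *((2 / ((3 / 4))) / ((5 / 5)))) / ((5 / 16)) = 1024 / 75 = 13.65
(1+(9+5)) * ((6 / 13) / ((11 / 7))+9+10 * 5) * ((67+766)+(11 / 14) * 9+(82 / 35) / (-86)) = 9188327703 / 12298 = 747140.00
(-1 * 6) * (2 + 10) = -72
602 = 602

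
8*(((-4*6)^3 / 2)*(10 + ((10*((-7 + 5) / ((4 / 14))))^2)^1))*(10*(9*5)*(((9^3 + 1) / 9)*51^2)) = -25775578736640000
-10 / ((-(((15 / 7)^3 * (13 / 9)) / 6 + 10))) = 1372 / 1697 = 0.81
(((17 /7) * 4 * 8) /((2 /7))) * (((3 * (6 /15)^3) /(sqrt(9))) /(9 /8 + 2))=17408 /3125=5.57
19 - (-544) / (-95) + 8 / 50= 6381 / 475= 13.43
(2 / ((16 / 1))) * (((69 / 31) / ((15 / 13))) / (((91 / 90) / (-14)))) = -207 / 62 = -3.34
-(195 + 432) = -627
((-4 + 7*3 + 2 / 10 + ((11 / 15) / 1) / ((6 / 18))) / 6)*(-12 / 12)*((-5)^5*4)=121250 / 3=40416.67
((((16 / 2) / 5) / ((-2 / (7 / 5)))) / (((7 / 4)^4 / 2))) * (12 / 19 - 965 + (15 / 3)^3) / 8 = 4082688 / 162925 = 25.06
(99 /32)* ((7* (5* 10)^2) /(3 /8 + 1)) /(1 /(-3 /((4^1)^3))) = -118125 /64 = -1845.70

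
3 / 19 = 0.16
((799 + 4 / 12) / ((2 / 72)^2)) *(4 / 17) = 4143744 / 17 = 243749.65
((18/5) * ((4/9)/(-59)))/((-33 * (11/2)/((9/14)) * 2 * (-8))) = -3/499730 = -0.00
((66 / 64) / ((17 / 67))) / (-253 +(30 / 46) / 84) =-118657 / 7386024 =-0.02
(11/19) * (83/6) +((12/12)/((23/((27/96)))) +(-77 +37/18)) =-8422717/125856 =-66.92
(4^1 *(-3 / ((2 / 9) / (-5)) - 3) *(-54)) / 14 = -6966 / 7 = -995.14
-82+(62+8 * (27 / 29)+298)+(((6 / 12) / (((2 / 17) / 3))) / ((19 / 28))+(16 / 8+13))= 175900 / 551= 319.24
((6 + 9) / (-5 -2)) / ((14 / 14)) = -15 / 7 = -2.14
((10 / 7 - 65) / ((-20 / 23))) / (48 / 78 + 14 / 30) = 399165 / 5908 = 67.56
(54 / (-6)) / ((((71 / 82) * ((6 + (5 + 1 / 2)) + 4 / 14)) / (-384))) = 1322496 / 3905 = 338.67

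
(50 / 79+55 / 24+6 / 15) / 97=31517 / 919560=0.03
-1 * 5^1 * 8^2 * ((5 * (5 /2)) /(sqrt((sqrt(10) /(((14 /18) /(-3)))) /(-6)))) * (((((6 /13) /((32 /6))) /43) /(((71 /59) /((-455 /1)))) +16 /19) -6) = 274666700 * 2^(1 /4) * 5^(3 /4) * sqrt(7) /174021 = 16604.98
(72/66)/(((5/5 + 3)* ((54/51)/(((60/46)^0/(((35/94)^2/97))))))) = 7285282/40425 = 180.22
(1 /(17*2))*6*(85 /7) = 15 /7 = 2.14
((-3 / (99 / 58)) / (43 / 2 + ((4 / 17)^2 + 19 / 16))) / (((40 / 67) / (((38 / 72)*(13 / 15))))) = -138697169 / 2342505825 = -0.06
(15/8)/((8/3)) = 45/64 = 0.70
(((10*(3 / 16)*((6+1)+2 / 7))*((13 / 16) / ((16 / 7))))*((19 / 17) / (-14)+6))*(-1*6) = -2472795 / 14336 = -172.49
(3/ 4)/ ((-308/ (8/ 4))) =-3/ 616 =-0.00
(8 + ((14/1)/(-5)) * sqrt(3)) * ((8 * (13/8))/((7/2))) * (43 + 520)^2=65929552/7-16482388 * sqrt(3)/5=3708840.74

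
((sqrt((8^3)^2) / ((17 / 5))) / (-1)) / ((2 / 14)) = -17920 / 17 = -1054.12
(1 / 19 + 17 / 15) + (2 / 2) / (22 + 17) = 4489 / 3705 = 1.21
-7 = -7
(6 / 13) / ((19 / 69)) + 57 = 58.68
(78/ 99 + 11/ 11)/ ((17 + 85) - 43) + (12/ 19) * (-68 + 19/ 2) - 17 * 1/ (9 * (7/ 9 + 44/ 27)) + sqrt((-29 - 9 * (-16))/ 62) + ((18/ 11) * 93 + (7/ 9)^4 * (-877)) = -18401871739/ 89131185 + sqrt(7130)/ 62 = -205.10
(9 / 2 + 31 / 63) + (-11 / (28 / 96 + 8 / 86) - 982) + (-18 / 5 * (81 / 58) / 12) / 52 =-758563902113 / 754331760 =-1005.61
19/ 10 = 1.90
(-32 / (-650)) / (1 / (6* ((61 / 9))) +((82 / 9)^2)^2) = 12807072 / 1792669175375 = 0.00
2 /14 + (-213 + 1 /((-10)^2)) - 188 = -280593 /700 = -400.85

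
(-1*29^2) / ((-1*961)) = 841 / 961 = 0.88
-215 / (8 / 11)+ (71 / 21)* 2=-48529 / 168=-288.86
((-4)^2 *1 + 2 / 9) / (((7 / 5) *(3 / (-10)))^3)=-18250000 / 83349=-218.96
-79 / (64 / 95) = -117.27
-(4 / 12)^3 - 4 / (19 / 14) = -2.98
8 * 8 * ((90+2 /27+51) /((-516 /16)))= -975104 /3483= -279.96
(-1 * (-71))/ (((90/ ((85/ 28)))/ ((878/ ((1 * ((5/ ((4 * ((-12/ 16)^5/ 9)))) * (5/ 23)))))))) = -36561237/ 179200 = -204.02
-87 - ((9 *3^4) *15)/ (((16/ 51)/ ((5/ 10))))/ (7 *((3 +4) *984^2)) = -14676240909/ 168691712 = -87.00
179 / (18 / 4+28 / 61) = 21838 / 605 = 36.10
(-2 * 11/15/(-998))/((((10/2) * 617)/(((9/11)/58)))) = 3/446430350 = 0.00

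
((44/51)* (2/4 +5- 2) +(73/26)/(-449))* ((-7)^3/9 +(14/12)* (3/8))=-9732846025/85733856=-113.52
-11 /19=-0.58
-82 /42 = -41 /21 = -1.95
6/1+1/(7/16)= 58/7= 8.29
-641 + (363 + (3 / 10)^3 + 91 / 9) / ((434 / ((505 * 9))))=40506249 / 12400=3266.63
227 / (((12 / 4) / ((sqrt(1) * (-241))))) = -54707 / 3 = -18235.67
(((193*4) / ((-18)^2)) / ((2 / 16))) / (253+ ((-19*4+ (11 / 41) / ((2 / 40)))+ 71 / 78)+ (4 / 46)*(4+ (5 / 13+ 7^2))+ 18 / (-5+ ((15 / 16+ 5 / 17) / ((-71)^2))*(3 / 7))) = 1816673526862480 / 17566400190273579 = 0.10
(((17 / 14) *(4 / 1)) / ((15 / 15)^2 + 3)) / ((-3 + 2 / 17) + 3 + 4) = 289 / 980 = 0.29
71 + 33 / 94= 6707 / 94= 71.35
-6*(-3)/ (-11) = -18/ 11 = -1.64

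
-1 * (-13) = 13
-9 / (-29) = 9 / 29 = 0.31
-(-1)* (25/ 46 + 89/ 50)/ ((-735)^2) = 0.00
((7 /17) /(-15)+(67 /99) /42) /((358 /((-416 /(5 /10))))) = 833456 /31631985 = 0.03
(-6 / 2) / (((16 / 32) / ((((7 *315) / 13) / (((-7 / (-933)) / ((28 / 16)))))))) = -6171795 / 26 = -237376.73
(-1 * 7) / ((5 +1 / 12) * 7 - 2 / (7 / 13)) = -588 / 2677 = -0.22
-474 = -474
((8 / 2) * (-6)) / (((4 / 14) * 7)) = -12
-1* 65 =-65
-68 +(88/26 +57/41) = -33699/533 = -63.23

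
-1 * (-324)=324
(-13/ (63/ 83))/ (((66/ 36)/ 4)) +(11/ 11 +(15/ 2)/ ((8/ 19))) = -68581/ 3696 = -18.56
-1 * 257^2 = -66049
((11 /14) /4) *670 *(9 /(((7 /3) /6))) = 298485 /98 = 3045.77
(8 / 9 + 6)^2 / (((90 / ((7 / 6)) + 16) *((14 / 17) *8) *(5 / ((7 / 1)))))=114359 / 1056240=0.11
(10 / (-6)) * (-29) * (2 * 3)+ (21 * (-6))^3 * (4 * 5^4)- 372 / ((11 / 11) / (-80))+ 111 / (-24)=-40007279637 / 8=-5000909954.62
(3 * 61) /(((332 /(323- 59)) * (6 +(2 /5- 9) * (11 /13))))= -785070 /6889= -113.96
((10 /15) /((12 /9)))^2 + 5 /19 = 39 /76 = 0.51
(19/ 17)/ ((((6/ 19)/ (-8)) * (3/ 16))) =-23104/ 153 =-151.01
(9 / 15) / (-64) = -3 / 320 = -0.01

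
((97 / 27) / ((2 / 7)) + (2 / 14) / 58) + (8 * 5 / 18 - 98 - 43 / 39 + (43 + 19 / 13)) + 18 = -1556327 / 71253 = -21.84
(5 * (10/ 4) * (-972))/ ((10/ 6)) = -7290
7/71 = 0.10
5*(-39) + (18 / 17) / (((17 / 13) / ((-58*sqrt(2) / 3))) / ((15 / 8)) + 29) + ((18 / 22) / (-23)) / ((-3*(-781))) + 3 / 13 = -25410965151423377265 / 130491492258659389 + 67860*sqrt(2) / 2988259913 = -194.73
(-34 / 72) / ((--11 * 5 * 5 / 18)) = -17 / 550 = -0.03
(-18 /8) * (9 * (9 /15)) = -243 /20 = -12.15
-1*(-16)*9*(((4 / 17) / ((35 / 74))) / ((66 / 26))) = 184704 / 6545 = 28.22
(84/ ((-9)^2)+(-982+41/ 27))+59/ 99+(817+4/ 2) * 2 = 21752/ 33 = 659.15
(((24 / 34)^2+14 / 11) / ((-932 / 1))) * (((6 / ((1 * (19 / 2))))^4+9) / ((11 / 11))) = -3360054375 / 193059353894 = -0.02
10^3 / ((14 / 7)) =500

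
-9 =-9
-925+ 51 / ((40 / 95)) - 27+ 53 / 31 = -205633 / 248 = -829.17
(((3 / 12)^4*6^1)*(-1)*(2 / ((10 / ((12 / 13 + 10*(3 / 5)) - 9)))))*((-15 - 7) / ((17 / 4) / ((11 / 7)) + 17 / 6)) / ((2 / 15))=-0.29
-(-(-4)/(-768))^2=-1/36864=-0.00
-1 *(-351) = 351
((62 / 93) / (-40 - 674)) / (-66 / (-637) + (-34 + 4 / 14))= 91 / 3275730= 0.00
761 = 761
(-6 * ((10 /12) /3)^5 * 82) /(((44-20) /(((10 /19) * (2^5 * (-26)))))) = 16656250 /1121931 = 14.85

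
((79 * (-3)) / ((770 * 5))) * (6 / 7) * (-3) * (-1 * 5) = -2133 / 2695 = -0.79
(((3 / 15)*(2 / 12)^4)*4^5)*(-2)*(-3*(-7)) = -896 / 135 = -6.64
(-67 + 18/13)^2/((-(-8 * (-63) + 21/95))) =-69122855/8095269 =-8.54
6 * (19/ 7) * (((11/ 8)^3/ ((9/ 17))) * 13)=5588869/ 5376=1039.60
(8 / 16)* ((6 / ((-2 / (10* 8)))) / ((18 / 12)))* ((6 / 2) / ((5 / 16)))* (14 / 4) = -2688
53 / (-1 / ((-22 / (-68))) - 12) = -583 / 166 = -3.51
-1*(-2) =2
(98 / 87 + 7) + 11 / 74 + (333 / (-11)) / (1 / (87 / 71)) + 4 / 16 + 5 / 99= -860379361 / 30168468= -28.52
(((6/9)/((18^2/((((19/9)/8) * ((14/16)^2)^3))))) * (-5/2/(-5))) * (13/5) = 29059303/91729428480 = 0.00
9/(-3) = -3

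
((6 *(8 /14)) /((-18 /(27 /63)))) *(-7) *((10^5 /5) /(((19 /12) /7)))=960000 /19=50526.32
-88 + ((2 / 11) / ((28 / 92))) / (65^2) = -28628554 / 325325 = -88.00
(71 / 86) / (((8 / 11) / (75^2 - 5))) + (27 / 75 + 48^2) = 37341373 / 4300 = 8684.04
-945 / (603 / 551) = -57855 / 67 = -863.51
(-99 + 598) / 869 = 499 / 869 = 0.57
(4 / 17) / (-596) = -1 / 2533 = -0.00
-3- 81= -84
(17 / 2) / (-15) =-17 / 30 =-0.57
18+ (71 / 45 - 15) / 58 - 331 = -408767 / 1305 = -313.23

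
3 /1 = 3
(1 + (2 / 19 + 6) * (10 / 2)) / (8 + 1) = 599 / 171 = 3.50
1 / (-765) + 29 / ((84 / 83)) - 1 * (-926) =20448677 / 21420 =954.65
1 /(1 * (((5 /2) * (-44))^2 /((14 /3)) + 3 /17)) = 119 /308571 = 0.00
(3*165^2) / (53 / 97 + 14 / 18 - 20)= -71302275 / 16304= -4373.30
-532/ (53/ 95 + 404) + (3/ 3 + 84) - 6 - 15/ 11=32265842/ 422763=76.32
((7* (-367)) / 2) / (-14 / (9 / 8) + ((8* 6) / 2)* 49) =-3303 / 2992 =-1.10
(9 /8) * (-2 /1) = -9 /4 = -2.25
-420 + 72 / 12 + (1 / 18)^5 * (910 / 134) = -52412836729 / 126601056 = -414.00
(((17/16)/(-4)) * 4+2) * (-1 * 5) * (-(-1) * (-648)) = 6075/2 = 3037.50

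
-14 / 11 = -1.27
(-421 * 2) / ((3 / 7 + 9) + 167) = -5894 / 1235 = -4.77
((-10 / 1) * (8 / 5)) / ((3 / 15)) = -80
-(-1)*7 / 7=1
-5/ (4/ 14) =-35/ 2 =-17.50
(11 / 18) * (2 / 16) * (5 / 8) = 55 / 1152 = 0.05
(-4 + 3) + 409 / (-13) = -422 / 13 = -32.46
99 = 99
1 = 1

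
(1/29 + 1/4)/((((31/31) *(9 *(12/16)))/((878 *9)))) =9658/29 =333.03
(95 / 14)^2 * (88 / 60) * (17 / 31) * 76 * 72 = 307831920 / 1519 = 202654.33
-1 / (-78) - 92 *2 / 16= -448 / 39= -11.49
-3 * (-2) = 6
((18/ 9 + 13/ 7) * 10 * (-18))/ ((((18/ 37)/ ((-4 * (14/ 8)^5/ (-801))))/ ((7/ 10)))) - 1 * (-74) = -179561/ 22784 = -7.88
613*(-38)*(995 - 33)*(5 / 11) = -10185830.91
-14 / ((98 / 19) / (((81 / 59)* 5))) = -7695 / 413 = -18.63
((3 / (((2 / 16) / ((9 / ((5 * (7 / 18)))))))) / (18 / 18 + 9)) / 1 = 1944 / 175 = 11.11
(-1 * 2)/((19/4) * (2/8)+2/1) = -32/51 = -0.63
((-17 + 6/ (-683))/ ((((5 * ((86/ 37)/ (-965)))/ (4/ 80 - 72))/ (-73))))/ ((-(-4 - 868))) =8714383663859/ 1024390720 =8506.89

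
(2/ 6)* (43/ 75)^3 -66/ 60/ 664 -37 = -62084949079/ 1680750000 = -36.94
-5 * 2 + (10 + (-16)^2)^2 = 70746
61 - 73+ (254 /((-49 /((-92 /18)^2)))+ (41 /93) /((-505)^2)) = -4625605652057 /31378020975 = -147.42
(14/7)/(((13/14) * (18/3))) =14/39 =0.36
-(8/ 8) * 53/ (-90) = 53/ 90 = 0.59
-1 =-1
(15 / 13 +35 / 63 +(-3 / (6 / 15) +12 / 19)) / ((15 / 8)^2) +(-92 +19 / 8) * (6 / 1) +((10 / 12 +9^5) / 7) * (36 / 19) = 216294421673 / 14004900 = 15444.20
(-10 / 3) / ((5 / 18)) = -12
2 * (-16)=-32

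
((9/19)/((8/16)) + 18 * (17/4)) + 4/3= 78.78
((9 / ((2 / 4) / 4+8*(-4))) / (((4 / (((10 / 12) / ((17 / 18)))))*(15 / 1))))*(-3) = 18 / 1445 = 0.01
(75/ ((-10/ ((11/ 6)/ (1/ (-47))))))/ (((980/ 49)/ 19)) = 9823/ 16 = 613.94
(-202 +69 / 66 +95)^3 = -12665630691 / 10648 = -1189484.48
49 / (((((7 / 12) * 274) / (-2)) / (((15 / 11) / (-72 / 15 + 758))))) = -450 / 405383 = -0.00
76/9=8.44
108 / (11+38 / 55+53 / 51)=75735 / 8927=8.48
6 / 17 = 0.35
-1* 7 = -7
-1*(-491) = 491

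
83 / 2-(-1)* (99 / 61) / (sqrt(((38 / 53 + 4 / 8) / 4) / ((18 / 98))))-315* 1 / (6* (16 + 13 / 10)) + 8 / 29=198* sqrt(13674) / 18361 + 388729 / 10034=40.00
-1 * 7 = -7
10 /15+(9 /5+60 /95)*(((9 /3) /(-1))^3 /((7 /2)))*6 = -31886 /285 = -111.88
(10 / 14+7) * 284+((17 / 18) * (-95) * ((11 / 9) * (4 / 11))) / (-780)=96895109 / 44226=2190.91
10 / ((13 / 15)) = 150 / 13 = 11.54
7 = 7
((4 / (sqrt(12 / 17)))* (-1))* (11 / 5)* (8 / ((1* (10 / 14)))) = -1232* sqrt(51) / 75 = -117.31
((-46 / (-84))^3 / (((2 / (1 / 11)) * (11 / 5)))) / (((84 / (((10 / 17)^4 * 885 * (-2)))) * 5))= -2243290625 / 1310288639814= -0.00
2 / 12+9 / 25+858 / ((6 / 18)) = 386179 / 150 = 2574.53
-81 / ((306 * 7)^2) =-0.00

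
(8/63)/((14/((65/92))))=65/10143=0.01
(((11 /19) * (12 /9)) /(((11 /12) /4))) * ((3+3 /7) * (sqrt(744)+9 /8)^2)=6912 * sqrt(186) /133+1144728 /133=9315.75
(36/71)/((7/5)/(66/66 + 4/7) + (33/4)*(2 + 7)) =7920/1173701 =0.01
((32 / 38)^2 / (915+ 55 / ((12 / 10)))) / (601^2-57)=192 / 93950031595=0.00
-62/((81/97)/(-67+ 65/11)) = 1347136/297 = 4535.81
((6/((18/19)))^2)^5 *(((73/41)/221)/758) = 447567836819473/405562585662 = 1103.57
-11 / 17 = -0.65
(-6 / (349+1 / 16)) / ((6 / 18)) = -288 / 5585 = -0.05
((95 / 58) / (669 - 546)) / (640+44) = 5 / 256824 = 0.00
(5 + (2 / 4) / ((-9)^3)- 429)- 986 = -2055781 / 1458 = -1410.00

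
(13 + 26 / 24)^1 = 169 / 12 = 14.08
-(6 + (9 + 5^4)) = -640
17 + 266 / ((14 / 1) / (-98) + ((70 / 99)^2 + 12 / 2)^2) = 660186041729 / 28313121451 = 23.32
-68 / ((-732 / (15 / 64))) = 85 / 3904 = 0.02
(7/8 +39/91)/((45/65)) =949/504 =1.88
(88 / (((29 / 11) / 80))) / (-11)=-7040 / 29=-242.76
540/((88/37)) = 4995/22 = 227.05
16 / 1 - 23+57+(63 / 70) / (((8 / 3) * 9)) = 4003 / 80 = 50.04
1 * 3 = 3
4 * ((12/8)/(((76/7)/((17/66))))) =119/836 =0.14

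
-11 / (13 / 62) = -682 / 13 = -52.46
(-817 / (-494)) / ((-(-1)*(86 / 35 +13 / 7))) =1505 / 3926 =0.38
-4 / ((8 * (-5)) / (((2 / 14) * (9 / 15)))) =3 / 350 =0.01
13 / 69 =0.19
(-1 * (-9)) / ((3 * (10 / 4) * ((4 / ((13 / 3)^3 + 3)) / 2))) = 2278 / 45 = 50.62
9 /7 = 1.29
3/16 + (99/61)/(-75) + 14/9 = 1.72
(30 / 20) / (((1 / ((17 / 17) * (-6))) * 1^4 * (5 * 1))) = -9 / 5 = -1.80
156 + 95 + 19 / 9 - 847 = -5345 / 9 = -593.89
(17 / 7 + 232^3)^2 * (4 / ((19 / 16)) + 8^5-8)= 5108773209186249937.16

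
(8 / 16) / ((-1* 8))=-1 / 16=-0.06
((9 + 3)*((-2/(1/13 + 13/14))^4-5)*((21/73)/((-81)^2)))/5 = 0.00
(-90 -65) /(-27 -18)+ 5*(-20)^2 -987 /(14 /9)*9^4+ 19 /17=-1273250681 /306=-4160949.94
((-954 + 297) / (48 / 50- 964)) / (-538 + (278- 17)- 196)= -16425 / 11387948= -0.00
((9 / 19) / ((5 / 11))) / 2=99 / 190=0.52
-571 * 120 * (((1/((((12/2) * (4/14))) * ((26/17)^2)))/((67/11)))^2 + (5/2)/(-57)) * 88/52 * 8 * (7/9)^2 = 364329413414687105/15390624313818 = 23672.17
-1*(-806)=806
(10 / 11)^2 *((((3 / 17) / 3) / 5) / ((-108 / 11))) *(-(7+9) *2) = 160 / 5049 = 0.03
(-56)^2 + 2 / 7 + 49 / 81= 1778617 / 567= 3136.89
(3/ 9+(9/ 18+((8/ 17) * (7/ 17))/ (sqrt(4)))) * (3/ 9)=1613/ 5202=0.31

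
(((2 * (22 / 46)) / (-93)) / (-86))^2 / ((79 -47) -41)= -121 / 76137916761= -0.00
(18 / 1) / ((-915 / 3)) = -18 / 305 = -0.06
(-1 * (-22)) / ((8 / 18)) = 99 / 2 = 49.50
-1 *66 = -66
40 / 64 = 5 / 8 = 0.62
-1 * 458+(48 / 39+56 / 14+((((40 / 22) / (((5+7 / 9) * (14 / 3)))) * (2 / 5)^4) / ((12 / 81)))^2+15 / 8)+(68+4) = -47456532759513 / 125250125000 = -378.89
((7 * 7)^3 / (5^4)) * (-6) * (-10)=1411788 / 125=11294.30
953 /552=1.73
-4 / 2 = -2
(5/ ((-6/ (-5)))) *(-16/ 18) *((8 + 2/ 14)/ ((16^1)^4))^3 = -171475/ 24136479252938752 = -0.00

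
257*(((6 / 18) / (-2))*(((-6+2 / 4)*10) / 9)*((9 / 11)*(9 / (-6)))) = -321.25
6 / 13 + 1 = 19 / 13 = 1.46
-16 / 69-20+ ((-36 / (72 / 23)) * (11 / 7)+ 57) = 18061 / 966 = 18.70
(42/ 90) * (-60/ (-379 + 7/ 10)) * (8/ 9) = 2240/ 34047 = 0.07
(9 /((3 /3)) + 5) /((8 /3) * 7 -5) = 42 /41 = 1.02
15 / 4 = 3.75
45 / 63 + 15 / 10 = 31 / 14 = 2.21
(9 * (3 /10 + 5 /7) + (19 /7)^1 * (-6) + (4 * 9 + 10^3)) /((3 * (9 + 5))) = 72019 /2940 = 24.50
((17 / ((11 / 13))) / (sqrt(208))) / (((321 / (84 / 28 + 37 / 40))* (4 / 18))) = 8007* sqrt(13) / 376640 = 0.08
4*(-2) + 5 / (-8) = -69 / 8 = -8.62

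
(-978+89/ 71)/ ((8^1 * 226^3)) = -69349/ 6556523968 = -0.00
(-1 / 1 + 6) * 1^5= 5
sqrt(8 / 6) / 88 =sqrt(3) / 132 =0.01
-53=-53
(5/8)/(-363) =-5/2904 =-0.00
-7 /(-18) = 7 /18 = 0.39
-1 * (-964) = 964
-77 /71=-1.08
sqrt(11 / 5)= sqrt(55) / 5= 1.48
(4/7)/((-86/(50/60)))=-5/903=-0.01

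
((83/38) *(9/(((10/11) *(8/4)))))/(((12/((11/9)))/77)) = 84.79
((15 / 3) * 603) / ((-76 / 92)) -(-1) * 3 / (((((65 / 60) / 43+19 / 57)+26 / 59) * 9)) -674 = -1998623169 / 462289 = -4323.32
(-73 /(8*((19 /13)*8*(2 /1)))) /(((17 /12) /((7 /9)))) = -6643 /31008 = -0.21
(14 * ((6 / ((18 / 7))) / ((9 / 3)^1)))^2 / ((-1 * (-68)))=2401 / 1377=1.74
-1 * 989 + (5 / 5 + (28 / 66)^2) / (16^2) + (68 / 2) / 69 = -6338310541 / 6412032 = -988.50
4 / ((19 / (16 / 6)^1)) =32 / 57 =0.56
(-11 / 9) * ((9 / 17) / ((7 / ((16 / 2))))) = -88 / 119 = -0.74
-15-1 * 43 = -58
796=796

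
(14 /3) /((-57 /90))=-140 /19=-7.37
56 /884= 14 /221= 0.06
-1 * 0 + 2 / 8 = 1 / 4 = 0.25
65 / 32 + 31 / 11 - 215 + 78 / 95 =-6999979 / 33440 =-209.33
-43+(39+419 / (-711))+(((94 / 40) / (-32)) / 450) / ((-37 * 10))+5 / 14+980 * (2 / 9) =1398194153999 / 6547520000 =213.55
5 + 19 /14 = 89 /14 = 6.36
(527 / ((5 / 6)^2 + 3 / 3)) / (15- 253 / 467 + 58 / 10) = 44299620 / 2885483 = 15.35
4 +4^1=8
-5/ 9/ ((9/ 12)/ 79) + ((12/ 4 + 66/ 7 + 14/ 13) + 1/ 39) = -110534/ 2457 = -44.99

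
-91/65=-7/5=-1.40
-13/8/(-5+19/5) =1.35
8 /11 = 0.73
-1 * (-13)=13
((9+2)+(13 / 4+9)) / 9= 31 / 12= 2.58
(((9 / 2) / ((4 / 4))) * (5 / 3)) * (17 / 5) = 51 / 2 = 25.50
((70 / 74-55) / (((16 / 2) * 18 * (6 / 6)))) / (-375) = 1 / 999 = 0.00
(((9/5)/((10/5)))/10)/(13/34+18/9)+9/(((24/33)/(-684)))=-1904504/225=-8464.46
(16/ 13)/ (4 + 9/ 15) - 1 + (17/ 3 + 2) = 6220/ 897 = 6.93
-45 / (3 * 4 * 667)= -15 / 2668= -0.01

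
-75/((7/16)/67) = -11485.71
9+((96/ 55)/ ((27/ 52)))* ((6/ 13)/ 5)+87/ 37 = 11.66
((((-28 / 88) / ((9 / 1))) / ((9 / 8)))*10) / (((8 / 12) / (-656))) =309.23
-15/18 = -5/6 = -0.83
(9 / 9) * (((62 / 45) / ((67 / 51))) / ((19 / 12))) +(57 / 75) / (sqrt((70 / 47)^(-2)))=1.79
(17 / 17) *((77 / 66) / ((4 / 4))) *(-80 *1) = -93.33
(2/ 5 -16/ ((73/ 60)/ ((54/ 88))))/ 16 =-15397/ 32120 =-0.48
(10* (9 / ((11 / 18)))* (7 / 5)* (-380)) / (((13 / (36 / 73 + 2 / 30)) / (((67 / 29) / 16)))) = -147485961 / 302731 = -487.18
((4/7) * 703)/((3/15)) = 14060/7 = 2008.57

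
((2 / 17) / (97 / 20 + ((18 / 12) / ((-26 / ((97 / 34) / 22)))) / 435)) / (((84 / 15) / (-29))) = -4810520 / 38294921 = -0.13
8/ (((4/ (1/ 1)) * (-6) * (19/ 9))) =-3/ 19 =-0.16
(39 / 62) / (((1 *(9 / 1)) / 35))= 455 / 186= 2.45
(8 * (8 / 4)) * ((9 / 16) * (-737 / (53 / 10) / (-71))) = 66330 / 3763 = 17.63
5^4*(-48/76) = -394.74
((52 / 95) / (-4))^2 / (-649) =-169 / 5857225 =-0.00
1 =1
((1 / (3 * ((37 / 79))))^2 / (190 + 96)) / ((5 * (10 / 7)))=0.00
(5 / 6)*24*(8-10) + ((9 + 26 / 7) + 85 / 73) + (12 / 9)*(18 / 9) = -35956 / 1533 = -23.45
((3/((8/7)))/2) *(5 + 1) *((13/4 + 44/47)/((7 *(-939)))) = -2361/470752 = -0.01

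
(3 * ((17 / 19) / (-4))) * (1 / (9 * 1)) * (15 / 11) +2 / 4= 333 / 836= 0.40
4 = 4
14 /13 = 1.08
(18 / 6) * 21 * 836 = 52668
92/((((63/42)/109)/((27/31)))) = 180504/31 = 5822.71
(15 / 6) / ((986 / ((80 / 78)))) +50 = 961400 / 19227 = 50.00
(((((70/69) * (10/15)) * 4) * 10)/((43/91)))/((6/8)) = 2038400/26703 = 76.34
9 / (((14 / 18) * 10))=81 / 70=1.16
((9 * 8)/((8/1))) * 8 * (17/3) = 408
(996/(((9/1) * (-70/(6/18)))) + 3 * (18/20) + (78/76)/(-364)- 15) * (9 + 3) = -614291/3990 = -153.96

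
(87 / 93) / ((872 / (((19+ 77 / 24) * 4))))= 15457 / 162192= 0.10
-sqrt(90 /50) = -3 * sqrt(5) /5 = -1.34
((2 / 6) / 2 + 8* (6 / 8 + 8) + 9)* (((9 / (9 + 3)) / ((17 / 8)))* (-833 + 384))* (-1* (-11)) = -2346025 / 17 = -138001.47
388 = 388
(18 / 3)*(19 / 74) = 1.54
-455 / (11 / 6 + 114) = -546 / 139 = -3.93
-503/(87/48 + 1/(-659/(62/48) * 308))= -2450277984/8829251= -277.52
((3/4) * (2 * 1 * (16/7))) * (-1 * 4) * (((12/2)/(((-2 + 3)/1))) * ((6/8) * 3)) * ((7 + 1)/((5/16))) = -165888/35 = -4739.66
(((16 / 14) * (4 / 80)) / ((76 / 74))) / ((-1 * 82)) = -37 / 54530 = -0.00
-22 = -22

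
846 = 846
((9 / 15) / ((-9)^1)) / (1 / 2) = -2 / 15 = -0.13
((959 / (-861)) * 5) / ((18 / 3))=-685 / 738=-0.93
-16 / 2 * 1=-8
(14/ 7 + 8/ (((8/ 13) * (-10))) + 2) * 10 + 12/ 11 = 309/ 11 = 28.09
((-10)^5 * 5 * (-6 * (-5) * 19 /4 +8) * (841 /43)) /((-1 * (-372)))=-3956317.20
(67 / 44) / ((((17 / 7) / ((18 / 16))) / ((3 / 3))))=4221 / 5984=0.71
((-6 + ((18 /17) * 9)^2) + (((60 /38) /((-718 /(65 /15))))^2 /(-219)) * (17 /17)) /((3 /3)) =249737363794265 /2944679660931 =84.81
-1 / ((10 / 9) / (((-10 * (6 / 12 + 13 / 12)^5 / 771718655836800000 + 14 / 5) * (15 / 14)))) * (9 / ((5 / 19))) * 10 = -1021590537748051478586119 / 1106335865007636480000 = -923.40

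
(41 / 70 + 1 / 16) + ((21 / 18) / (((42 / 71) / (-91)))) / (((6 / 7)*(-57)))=3724547 / 861840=4.32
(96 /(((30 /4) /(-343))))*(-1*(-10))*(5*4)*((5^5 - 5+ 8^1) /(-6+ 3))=2746634240 /3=915544746.67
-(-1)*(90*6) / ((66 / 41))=3690 / 11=335.45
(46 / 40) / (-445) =-23 / 8900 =-0.00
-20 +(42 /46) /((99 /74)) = -14662 /759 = -19.32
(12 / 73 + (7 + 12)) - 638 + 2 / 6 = -135452 / 219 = -618.50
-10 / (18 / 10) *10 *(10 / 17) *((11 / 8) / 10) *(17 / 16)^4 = -6755375 / 1179648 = -5.73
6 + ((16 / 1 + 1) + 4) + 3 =30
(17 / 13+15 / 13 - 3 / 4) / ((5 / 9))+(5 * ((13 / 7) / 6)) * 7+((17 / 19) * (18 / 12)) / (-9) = 67999 / 4940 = 13.76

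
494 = 494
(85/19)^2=7225/361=20.01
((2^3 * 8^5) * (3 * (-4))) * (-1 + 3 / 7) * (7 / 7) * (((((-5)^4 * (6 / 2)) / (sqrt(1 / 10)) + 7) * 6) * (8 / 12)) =50331648 + 94371840000 * sqrt(10) / 7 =42683183273.85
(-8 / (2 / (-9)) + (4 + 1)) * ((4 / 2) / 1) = 82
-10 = -10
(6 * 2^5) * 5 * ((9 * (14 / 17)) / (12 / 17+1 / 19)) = 65664 / 7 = 9380.57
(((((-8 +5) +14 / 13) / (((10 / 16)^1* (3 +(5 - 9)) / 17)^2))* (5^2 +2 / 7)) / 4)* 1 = -818448 / 91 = -8993.93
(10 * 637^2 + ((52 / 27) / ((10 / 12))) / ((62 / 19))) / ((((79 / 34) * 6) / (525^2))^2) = 1586051572431350.34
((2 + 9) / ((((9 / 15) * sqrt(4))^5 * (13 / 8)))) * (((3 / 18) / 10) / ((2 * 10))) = 1375 / 606528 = 0.00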